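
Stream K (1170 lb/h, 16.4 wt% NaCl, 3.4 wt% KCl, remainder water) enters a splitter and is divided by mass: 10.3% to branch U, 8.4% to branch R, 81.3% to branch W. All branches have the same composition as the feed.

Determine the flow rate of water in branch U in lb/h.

Branch U total = 0.103×1170 = 120.51 lb/h.
water in U = 0.802×120.51 = 96.649 lb/h.

96.65 lb/h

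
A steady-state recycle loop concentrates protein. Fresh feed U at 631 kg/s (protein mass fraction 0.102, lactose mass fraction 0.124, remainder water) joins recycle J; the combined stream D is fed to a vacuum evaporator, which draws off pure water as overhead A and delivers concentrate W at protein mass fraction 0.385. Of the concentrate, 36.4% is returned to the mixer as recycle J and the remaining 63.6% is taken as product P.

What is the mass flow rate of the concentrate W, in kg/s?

Overall protein balance (none leaves overhead): protein in fresh feed = protein in product, i.e. 631×0.102 = (1−0.364)·W·0.385.
W = 64.362/(0.385×0.636) = 262.85 kg/s.

262.9 kg/s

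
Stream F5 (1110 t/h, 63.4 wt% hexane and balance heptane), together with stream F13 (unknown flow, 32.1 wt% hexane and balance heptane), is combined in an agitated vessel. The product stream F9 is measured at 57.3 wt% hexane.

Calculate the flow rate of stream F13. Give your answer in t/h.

268.7 t/h

Let F13 be the unknown flow. Total out = 1110 + F13.
hexane balance: 703.74 + 0.321·F13 = 0.573·(1110 + F13)
(0.321 − 0.573)·F13 = 0.573×1110 − 703.74 = -67.71
F13 = -67.71 / -0.252 = 268.69 t/h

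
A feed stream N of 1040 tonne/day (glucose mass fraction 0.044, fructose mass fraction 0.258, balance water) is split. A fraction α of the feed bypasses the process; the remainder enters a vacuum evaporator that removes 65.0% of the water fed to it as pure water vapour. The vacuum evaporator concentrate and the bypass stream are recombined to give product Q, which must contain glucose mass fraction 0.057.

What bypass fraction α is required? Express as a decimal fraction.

0.497

All 1040×0.044 = 45.76 tonne/day of glucose reaches Q, so Q = 45.76/0.057 = 802.81 tonne/day and vapour = 237.19 tonne/day.
The evaporator receives (1−α)·1040 of feed at 0.698 water and removes 0.650 of that water:
0.650×0.698×(1−α)×1040 = 237.19
(1−α) = 237.19/471.85 = 0.5027;  α = 0.4973.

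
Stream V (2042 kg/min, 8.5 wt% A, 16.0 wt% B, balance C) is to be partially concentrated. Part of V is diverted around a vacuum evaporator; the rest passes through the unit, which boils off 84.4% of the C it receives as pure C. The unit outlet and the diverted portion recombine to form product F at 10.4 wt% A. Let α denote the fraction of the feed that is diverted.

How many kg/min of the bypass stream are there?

1457 kg/min

All 2042×0.085 = 173.57 kg/min of A reaches F, so F = 173.57/0.104 = 1668.9 kg/min and vapour = 373.06 kg/min.
The evaporator receives (1−α)·2042 of feed at 0.755 C and removes 0.844 of that C:
0.844×0.755×(1−α)×2042 = 373.06
(1−α) = 373.06/1301.2 = 0.2867;  α = 0.7133.
Bypass flow = 0.7133×2042 = 1456.6 kg/min.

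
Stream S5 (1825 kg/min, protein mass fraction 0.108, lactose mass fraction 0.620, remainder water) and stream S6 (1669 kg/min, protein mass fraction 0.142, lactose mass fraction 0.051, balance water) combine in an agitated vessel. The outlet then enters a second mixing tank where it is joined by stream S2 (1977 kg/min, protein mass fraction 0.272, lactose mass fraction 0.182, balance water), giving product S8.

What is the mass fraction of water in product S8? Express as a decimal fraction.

0.534

Overall, product flow = 5471 kg/min.
water in = 1825×0.272 + 1669×0.807 + 1977×0.546 = 2922.7 kg/min.
water fraction in S8 = 0.534.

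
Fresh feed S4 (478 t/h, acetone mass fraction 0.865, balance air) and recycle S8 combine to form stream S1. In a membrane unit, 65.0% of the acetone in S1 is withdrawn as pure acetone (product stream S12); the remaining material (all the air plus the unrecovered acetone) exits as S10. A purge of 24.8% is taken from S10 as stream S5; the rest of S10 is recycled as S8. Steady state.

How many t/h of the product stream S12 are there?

acetone in S1: m_A = 478×0.865 + (1−0.248)·(1−0.650)·m_A, so m_A = 413.47/0.7368 = 561.17 t/h.
Product S12 = 0.650×561.17 = 364.76 t/h.

364.8 t/h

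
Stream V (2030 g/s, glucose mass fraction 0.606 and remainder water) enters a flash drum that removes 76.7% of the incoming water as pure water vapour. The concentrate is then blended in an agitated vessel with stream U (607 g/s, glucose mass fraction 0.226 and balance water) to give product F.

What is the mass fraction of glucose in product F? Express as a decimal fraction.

0.676

Vapour removed = 0.767×0.394×2030 = 613.46 g/s; concentrate = 1416.5 g/s.
glucose reaching the mixer = 1230.2 (from concentrate) + 607×0.226 = 1367.4 g/s.
Product flow = 1416.5 + 607 = 2023.5 g/s; glucose fraction = 0.676.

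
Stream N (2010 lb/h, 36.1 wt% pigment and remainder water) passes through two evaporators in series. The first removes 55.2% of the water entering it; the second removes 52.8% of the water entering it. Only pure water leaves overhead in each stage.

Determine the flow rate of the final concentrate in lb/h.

997.2 lb/h

water in feed = 2010×0.639 = 1284.4 lb/h.
After stage 1: water left = (1−0.552)×1284.4 = 575.41; stream total = 1301 lb/h.
After stage 2: water left = (1−0.528)×575.41 = 271.59; final concentrate = 997.2 lb/h.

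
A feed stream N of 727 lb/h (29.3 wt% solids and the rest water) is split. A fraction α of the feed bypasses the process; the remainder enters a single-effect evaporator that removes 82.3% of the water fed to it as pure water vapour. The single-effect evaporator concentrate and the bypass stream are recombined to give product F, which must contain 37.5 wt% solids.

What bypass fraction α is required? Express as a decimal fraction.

All 727×0.293 = 213.01 lb/h of solids reaches F, so F = 213.01/0.375 = 568.03 lb/h and vapour = 158.97 lb/h.
The evaporator receives (1−α)·727 of feed at 0.707 water and removes 0.823 of that water:
0.823×0.707×(1−α)×727 = 158.97
(1−α) = 158.97/423.01 = 0.3758;  α = 0.6242.

0.624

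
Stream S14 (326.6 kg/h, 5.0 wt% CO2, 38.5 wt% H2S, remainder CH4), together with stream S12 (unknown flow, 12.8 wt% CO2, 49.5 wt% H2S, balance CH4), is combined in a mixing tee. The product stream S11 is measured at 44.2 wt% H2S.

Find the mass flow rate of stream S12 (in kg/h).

Let S12 be the unknown flow. Total out = 326.6 + S12.
H2S balance: 125.74 + 0.495·S12 = 0.442·(326.6 + S12)
(0.495 − 0.442)·S12 = 0.442×326.6 − 125.74 = 18.616
S12 = 18.616 / 0.053 = 351.25 kg/h

351.2 kg/h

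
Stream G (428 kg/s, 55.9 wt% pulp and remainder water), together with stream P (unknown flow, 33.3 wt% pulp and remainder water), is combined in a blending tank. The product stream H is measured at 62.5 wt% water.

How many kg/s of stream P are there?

1875 kg/s

Let P be the unknown flow. Total out = 428 + P.
water balance: 188.75 + 0.667·P = 0.625·(428 + P)
(0.667 − 0.625)·P = 0.625×428 − 188.75 = 78.752
P = 78.752 / 0.042 = 1875 kg/s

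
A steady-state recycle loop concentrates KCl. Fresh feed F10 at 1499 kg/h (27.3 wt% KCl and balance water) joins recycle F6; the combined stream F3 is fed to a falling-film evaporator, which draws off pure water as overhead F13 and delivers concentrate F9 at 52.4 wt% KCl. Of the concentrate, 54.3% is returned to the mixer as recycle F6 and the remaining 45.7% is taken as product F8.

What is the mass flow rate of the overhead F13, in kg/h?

Overall KCl balance (none leaves overhead): KCl in fresh feed = KCl in product, i.e. 1499×0.273 = (1−0.543)·F9·0.524.
F9 = 409.23/(0.524×0.457) = 1708.9 kg/h.
Recycle F6 = 0.543×1708.9 = 927.93 kg/h.
Combined feed F3 = 1499 + 927.93 = 2426.9 kg/h.
Overhead F13 = F3 − F9 = 2426.9 − 1708.9 = 718.03 kg/h.

718 kg/h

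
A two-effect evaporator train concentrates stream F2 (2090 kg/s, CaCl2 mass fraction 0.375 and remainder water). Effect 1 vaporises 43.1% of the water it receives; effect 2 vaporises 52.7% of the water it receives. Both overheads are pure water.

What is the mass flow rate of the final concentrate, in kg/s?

1135 kg/s

water in feed = 2090×0.625 = 1306.2 kg/s.
After stage 1: water left = (1−0.431)×1306.2 = 743.26; stream total = 1527 kg/s.
After stage 2: water left = (1−0.527)×743.26 = 351.56; final concentrate = 1135.3 kg/s.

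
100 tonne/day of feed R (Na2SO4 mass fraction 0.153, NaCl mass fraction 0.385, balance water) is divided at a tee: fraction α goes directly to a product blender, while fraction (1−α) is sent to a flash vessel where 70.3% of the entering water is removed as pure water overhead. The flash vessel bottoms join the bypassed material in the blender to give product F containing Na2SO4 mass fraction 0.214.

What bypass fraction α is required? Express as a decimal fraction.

All 100×0.153 = 15.3 tonne/day of Na2SO4 reaches F, so F = 15.3/0.214 = 71.495 tonne/day and vapour = 28.505 tonne/day.
The evaporator receives (1−α)·100 of feed at 0.462 water and removes 0.703 of that water:
0.703×0.462×(1−α)×100 = 28.505
(1−α) = 28.505/32.479 = 0.8776;  α = 0.1224.

0.122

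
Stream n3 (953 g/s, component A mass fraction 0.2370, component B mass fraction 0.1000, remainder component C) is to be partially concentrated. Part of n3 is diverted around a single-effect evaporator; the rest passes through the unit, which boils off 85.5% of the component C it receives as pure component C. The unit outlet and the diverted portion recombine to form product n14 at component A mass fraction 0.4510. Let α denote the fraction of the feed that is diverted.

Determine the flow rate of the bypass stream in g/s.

All 953×0.237 = 225.86 g/s of component A reaches n14, so n14 = 225.86/0.451 = 500.8 g/s and vapour = 452.2 g/s.
The evaporator receives (1−α)·953 of feed at 0.663 component C and removes 0.855 of that component C:
0.855×0.663×(1−α)×953 = 452.2
(1−α) = 452.2/540.22 = 0.8371;  α = 0.1629.
Bypass flow = 0.1629×953 = 155.28 g/s.

155.3 g/s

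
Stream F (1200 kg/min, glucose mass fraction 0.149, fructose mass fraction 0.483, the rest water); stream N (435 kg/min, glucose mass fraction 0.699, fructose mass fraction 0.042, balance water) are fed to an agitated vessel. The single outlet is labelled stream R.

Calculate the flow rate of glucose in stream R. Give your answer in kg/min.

glucose out = glucose in = 1200×0.149 + 435×0.699 = 482.87 kg/min.

482.9 kg/min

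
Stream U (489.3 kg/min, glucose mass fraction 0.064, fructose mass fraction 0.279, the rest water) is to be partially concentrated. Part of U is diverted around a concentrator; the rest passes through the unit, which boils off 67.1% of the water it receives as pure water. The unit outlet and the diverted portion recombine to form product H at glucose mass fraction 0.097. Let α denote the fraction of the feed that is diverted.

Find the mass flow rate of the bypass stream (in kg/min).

111.7 kg/min

All 489.3×0.064 = 31.315 kg/min of glucose reaches H, so H = 31.315/0.097 = 322.84 kg/min and vapour = 166.46 kg/min.
The evaporator receives (1−α)·489.3 of feed at 0.657 water and removes 0.671 of that water:
0.671×0.657×(1−α)×489.3 = 166.46
(1−α) = 166.46/215.71 = 0.7717;  α = 0.2283.
Bypass flow = 0.2283×489.3 = 111.7 kg/min.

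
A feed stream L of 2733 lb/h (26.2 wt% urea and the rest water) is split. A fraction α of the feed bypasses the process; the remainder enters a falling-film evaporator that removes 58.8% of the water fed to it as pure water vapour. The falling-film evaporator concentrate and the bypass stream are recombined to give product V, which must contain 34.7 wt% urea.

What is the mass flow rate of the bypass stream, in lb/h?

1190 lb/h

All 2733×0.262 = 716.05 lb/h of urea reaches V, so V = 716.05/0.347 = 2063.5 lb/h and vapour = 669.47 lb/h.
The evaporator receives (1−α)·2733 of feed at 0.738 water and removes 0.588 of that water:
0.588×0.738×(1−α)×2733 = 669.47
(1−α) = 669.47/1186 = 0.5645;  α = 0.4355.
Bypass flow = 0.4355×2733 = 1190.3 lb/h.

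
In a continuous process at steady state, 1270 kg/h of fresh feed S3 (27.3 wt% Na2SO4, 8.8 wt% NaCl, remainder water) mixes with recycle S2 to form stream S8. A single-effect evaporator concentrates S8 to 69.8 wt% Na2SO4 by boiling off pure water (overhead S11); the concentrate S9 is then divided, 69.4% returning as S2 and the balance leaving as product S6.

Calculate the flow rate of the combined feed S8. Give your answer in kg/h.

Overall Na2SO4 balance (none leaves overhead): Na2SO4 in fresh feed = Na2SO4 in product, i.e. 1270×0.273 = (1−0.694)·S9·0.698.
S9 = 346.71/(0.698×0.306) = 1623.3 kg/h.
Recycle S2 = 0.694×1623.3 = 1126.5 kg/h.
Combined feed S8 = 1270 + 1126.5 = 2396.5 kg/h.

2397 kg/h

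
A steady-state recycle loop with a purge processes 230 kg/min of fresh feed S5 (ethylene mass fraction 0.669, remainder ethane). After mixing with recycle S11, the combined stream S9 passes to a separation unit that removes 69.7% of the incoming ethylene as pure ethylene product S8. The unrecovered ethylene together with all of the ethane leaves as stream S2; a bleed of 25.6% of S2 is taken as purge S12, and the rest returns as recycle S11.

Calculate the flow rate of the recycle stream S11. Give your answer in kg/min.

ethane enters only via S5 and leaves only via the purge: 230×0.331 = 0.256×(ethane in S2), and the separation unit passes all ethane, so ethane in S9 = ethane in S2 = 297.38 kg/min.
ethylene in S9: m_A = 230×0.669 + (1−0.256)·(1−0.697)·m_A, so m_A = 153.87/0.7746 = 198.65 kg/min.
S2 = (1−0.697)×198.65 + 297.38 = 357.57 kg/min.
Recycle S11 = (1−0.256)×357.57 = 266.04 kg/min.

266 kg/min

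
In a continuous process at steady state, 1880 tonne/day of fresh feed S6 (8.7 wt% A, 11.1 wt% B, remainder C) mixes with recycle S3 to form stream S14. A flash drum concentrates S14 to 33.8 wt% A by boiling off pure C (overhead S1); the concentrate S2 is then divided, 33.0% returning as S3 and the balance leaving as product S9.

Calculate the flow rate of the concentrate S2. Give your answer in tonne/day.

722.2 tonne/day

Overall A balance (none leaves overhead): A in fresh feed = A in product, i.e. 1880×0.087 = (1−0.330)·S2·0.338.
S2 = 163.56/(0.338×0.670) = 722.25 tonne/day.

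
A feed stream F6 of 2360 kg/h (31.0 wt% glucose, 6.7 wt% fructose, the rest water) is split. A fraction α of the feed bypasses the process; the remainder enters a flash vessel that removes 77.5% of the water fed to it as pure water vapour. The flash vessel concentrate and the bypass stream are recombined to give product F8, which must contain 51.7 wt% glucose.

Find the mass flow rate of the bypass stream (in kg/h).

All 2360×0.310 = 731.6 kg/h of glucose reaches F8, so F8 = 731.6/0.517 = 1415.1 kg/h and vapour = 944.91 kg/h.
The evaporator receives (1−α)·2360 of feed at 0.623 water and removes 0.775 of that water:
0.775×0.623×(1−α)×2360 = 944.91
(1−α) = 944.91/1139.5 = 0.8293;  α = 0.1707.
Bypass flow = 0.1707×2360 = 402.95 kg/h.

402.9 kg/h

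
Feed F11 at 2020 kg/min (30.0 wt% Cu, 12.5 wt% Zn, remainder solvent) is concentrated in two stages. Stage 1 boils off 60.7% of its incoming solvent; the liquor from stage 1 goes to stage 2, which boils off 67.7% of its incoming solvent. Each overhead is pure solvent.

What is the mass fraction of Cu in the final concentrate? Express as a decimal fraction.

solvent in feed = 2020×0.575 = 1161.5 kg/min.
After stage 1: solvent left = (1−0.607)×1161.5 = 456.47; stream total = 1315 kg/min.
After stage 2: solvent left = (1−0.677)×456.47 = 147.44; final concentrate = 1005.9 kg/min.
Cu fraction = 606/1005.9 = 0.602.

0.602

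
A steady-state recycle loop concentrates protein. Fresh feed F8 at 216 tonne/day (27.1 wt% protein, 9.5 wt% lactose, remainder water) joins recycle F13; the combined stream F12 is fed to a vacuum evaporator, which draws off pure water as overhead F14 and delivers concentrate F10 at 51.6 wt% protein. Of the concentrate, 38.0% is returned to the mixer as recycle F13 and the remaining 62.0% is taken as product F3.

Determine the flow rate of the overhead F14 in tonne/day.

Overall protein balance (none leaves overhead): protein in fresh feed = protein in product, i.e. 216×0.271 = (1−0.380)·F10·0.516.
F10 = 58.536/(0.516×0.620) = 182.97 tonne/day.
Recycle F13 = 0.380×182.97 = 69.529 tonne/day.
Combined feed F12 = 216 + 69.529 = 285.53 tonne/day.
Overhead F14 = F12 − F10 = 285.53 − 182.97 = 102.56 tonne/day.

102.6 tonne/day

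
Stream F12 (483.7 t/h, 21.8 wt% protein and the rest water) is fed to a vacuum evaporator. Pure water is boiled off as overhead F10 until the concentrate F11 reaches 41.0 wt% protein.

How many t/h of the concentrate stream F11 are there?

257.2 t/h

protein is conserved: 483.7×0.218 = 105.45 t/h all reports to the concentrate.
Concentrate = 105.45/(target fraction) = 257.19 t/h.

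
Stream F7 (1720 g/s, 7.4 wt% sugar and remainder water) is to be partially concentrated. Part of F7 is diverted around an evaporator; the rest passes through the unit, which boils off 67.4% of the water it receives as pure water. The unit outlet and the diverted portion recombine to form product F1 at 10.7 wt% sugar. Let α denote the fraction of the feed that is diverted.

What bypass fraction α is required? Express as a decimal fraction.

All 1720×0.074 = 127.28 g/s of sugar reaches F1, so F1 = 127.28/0.107 = 1189.5 g/s and vapour = 530.47 g/s.
The evaporator receives (1−α)·1720 of feed at 0.926 water and removes 0.674 of that water:
0.674×0.926×(1−α)×1720 = 530.47
(1−α) = 530.47/1073.5 = 0.4942;  α = 0.5058.

0.506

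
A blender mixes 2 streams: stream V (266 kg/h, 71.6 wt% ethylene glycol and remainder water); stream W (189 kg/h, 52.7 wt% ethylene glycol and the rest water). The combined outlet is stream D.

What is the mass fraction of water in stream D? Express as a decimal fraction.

Total flow out = 266 + 189 = 455 kg/h.
water in = 266×0.284 + 189×0.473 = 164.94 kg/h.
water mass fraction in D = 164.94/455 = 0.363.

0.363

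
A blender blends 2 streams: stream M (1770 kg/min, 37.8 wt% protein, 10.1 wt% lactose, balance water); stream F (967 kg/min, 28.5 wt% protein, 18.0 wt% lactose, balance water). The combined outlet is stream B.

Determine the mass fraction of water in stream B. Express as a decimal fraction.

0.526

Total flow out = 1770 + 967 = 2737 kg/min.
water in = 1770×0.521 + 967×0.535 = 1439.5 kg/min.
water mass fraction in B = 1439.5/2737 = 0.526.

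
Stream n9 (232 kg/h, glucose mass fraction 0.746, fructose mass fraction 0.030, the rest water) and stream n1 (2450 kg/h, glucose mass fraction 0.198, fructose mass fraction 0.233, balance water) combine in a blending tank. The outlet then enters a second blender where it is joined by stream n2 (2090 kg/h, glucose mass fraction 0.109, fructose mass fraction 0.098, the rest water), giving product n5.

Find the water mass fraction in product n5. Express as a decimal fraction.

0.650

Overall, product flow = 4772 kg/h.
water in = 232×0.224 + 2450×0.569 + 2090×0.793 = 3103.4 kg/h.
water fraction in n5 = 0.650.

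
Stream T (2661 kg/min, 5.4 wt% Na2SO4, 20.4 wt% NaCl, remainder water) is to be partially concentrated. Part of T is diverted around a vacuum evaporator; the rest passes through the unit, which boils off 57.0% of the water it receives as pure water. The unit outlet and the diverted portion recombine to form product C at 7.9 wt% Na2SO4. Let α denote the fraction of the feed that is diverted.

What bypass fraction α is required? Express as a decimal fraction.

All 2661×0.054 = 143.69 kg/min of Na2SO4 reaches C, so C = 143.69/0.079 = 1818.9 kg/min and vapour = 842.09 kg/min.
The evaporator receives (1−α)·2661 of feed at 0.742 water and removes 0.570 of that water:
0.570×0.742×(1−α)×2661 = 842.09
(1−α) = 842.09/1125.4 = 0.7482;  α = 0.2518.

0.252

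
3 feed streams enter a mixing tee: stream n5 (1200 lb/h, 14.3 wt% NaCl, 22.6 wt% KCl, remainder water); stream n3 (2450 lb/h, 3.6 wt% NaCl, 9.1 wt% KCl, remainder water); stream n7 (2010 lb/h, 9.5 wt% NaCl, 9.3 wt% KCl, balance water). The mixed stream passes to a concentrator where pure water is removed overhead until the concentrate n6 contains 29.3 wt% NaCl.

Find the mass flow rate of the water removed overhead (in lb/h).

NaCl entering = 1200×0.143 + 2450×0.036 + 2010×0.095 = 450.75 lb/h.
All NaCl reports to n6, so n6 = 450.75/0.293 = 1538.4 lb/h.
Total feed = 5660 lb/h; overhead = 5660 − 1538.4 = 4121.6 lb/h.

4122 lb/h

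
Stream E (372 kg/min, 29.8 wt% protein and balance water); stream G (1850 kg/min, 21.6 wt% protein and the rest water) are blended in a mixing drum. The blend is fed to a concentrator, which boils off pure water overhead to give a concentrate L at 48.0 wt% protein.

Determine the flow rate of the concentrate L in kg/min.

protein entering = 372×0.298 + 1850×0.216 = 510.46 kg/min.
All protein reports to L, so L = 510.46/0.480 = 1063.5 kg/min.

1063 kg/min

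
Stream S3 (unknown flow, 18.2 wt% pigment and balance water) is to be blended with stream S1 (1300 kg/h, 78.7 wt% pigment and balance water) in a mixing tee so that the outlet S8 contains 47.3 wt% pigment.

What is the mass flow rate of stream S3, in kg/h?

Let S3 be the unknown flow. Total out = 1300 + S3.
pigment balance: 1023.1 + 0.182·S3 = 0.473·(1300 + S3)
(0.182 − 0.473)·S3 = 0.473×1300 − 1023.1 = -408.2
S3 = -408.2 / -0.291 = 1402.7 kg/h

1403 kg/h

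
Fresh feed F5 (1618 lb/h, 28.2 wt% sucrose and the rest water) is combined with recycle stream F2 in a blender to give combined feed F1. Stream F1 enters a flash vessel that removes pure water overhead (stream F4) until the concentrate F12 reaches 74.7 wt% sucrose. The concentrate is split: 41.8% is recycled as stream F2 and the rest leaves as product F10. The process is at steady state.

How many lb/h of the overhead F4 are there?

Overall sucrose balance (none leaves overhead): sucrose in fresh feed = sucrose in product, i.e. 1618×0.282 = (1−0.418)·F12·0.747.
F12 = 456.28/(0.747×0.582) = 1049.5 lb/h.
Recycle F2 = 0.418×1049.5 = 438.69 lb/h.
Combined feed F1 = 1618 + 438.69 = 2056.7 lb/h.
Overhead F4 = F1 − F12 = 2056.7 − 1049.5 = 1007.2 lb/h.

1007 lb/h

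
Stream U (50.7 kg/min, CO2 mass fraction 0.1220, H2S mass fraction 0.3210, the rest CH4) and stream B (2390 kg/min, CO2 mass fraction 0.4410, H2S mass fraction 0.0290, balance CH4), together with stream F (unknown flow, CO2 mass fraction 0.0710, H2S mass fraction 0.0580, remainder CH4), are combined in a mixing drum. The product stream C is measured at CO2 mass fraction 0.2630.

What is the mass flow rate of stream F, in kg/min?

2178 kg/min

Let F be the unknown flow. Total out = 2440.7 + F.
CO2 balance: 1060.2 + 0.071·F = 0.263·(2440.7 + F)
(0.071 − 0.263)·F = 0.263×2440.7 − 1060.2 = -418.27
F = -418.27 / -0.192 = 2178.5 kg/min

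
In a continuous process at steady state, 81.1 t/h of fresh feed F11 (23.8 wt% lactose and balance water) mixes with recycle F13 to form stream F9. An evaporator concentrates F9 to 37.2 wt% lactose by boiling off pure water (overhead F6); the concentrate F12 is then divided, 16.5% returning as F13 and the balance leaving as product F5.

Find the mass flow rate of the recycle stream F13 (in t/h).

10.25 t/h

Overall lactose balance (none leaves overhead): lactose in fresh feed = lactose in product, i.e. 81.1×0.238 = (1−0.165)·F12·0.372.
F12 = 19.302/(0.372×0.835) = 62.14 t/h.
Recycle F13 = 0.165×62.14 = 10.253 t/h.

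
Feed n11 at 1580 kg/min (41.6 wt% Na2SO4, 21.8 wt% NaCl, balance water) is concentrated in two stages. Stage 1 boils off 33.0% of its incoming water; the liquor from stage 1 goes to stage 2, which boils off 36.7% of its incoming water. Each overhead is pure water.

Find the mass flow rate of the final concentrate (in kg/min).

1247 kg/min

water in feed = 1580×0.366 = 578.28 kg/min.
After stage 1: water left = (1−0.330)×578.28 = 387.45; stream total = 1389.2 kg/min.
After stage 2: water left = (1−0.367)×387.45 = 245.25; final concentrate = 1247 kg/min.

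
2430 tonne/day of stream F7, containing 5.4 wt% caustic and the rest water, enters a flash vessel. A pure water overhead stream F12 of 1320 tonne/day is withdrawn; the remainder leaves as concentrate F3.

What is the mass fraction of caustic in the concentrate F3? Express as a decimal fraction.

0.118

caustic is not removed: 2430×0.054 = 131.22 tonne/day of caustic enters F3.
Concentrate = 2430 − 1320 = 1110 tonne/day.
Mass fraction = 131.22/1110 = 0.118.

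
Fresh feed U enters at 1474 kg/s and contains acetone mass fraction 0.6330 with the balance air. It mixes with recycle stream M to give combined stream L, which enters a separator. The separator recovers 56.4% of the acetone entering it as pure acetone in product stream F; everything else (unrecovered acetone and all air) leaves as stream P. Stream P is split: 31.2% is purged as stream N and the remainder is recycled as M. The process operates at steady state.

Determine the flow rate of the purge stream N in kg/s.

722.3 kg/s

air enters only via U and leaves only via the purge: 1474×0.367 = 0.312×(air in P), and the separator passes all air, so air in L = air in P = 1733.8 kg/s.
acetone in L: m_A = 1474×0.633 + (1−0.312)·(1−0.564)·m_A, so m_A = 933.04/0.7000 = 1332.9 kg/s.
P = (1−0.564)×1332.9 + 1733.8 = 2315 kg/s.
Purge N = 0.312×2315 = 722.27 kg/s.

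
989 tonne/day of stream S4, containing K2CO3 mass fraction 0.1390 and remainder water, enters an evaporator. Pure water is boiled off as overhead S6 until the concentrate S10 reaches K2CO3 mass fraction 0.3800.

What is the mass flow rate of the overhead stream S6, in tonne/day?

K2CO3 is conserved: 989×0.139 = 137.47 tonne/day all reports to the concentrate.
Concentrate = 137.47/(target fraction) = 361.77 tonne/day.
Overhead = 989 − 361.77 = 627.23 tonne/day.

627.2 tonne/day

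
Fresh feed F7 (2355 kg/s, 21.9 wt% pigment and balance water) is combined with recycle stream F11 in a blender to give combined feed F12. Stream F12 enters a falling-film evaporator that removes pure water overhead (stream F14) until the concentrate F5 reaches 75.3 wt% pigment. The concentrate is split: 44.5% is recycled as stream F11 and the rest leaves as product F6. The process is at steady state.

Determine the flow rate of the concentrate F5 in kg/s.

Overall pigment balance (none leaves overhead): pigment in fresh feed = pigment in product, i.e. 2355×0.219 = (1−0.445)·F5·0.753.
F5 = 515.75/(0.753×0.555) = 1234.1 kg/s.

1234 kg/s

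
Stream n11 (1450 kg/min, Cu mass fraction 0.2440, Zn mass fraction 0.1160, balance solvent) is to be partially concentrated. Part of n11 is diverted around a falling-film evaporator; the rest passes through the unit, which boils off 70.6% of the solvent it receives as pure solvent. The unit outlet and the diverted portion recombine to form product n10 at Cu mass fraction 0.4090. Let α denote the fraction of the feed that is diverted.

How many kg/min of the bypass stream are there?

All 1450×0.244 = 353.8 kg/min of Cu reaches n10, so n10 = 353.8/0.409 = 865.04 kg/min and vapour = 584.96 kg/min.
The evaporator receives (1−α)·1450 of feed at 0.640 solvent and removes 0.706 of that solvent:
0.706×0.640×(1−α)×1450 = 584.96
(1−α) = 584.96/655.17 = 0.8928;  α = 0.1072.
Bypass flow = 0.1072×1450 = 155.38 kg/min.

155.4 kg/min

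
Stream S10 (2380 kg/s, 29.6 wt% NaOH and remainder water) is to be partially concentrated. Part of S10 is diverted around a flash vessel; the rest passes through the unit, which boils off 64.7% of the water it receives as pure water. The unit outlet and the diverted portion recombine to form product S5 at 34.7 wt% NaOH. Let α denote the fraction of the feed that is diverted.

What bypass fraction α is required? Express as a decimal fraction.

All 2380×0.296 = 704.48 kg/s of NaOH reaches S5, so S5 = 704.48/0.347 = 2030.2 kg/s and vapour = 349.8 kg/s.
The evaporator receives (1−α)·2380 of feed at 0.704 water and removes 0.647 of that water:
0.647×0.704×(1−α)×2380 = 349.8
(1−α) = 349.8/1084.1 = 0.3227;  α = 0.6773.

0.677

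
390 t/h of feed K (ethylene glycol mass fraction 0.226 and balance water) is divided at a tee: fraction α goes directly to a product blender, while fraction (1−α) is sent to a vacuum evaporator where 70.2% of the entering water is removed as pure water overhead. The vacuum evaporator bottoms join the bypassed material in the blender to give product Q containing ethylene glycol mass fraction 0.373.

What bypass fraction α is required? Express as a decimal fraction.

0.275

All 390×0.226 = 88.14 t/h of ethylene glycol reaches Q, so Q = 88.14/0.373 = 236.3 t/h and vapour = 153.7 t/h.
The evaporator receives (1−α)·390 of feed at 0.774 water and removes 0.702 of that water:
0.702×0.774×(1−α)×390 = 153.7
(1−α) = 153.7/211.91 = 0.7253;  α = 0.2747.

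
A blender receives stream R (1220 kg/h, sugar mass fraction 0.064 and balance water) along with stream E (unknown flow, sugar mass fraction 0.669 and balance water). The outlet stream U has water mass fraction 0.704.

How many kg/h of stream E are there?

758.8 kg/h

Let E be the unknown flow. Total out = 1220 + E.
water balance: 1141.9 + 0.331·E = 0.704·(1220 + E)
(0.331 − 0.704)·E = 0.704×1220 − 1141.9 = -283.04
E = -283.04 / -0.373 = 758.82 kg/h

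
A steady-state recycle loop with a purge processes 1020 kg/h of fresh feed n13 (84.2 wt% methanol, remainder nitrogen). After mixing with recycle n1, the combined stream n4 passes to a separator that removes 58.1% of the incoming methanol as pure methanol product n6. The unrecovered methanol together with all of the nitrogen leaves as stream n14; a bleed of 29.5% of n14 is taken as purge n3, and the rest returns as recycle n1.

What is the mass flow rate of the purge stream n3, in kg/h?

nitrogen enters only via n13 and leaves only via the purge: 1020×0.158 = 0.295×(nitrogen in n14), and the separator passes all nitrogen, so nitrogen in n4 = nitrogen in n14 = 546.31 kg/h.
methanol in n4: m_A = 1020×0.842 + (1−0.295)·(1−0.581)·m_A, so m_A = 858.84/0.7046 = 1218.9 kg/h.
n14 = (1−0.581)×1218.9 + 546.31 = 1057 kg/h.
Purge n3 = 0.295×1057 = 311.82 kg/h.

311.8 kg/h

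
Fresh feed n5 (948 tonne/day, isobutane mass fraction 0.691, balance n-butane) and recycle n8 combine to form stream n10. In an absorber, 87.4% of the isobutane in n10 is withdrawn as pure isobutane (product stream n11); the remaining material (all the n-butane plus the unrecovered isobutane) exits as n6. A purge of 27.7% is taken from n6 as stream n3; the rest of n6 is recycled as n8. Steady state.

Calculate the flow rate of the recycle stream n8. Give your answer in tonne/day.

n-butane enters only via n5 and leaves only via the purge: 948×0.309 = 0.277×(n-butane in n6), and the absorber passes all n-butane, so n-butane in n10 = n-butane in n6 = 1057.5 tonne/day.
isobutane in n10: m_A = 948×0.691 + (1−0.277)·(1−0.874)·m_A, so m_A = 655.07/0.9089 = 720.72 tonne/day.
n6 = (1−0.874)×720.72 + 1057.5 = 1148.3 tonne/day.
Recycle n8 = (1−0.277)×1148.3 = 830.24 tonne/day.

830.2 tonne/day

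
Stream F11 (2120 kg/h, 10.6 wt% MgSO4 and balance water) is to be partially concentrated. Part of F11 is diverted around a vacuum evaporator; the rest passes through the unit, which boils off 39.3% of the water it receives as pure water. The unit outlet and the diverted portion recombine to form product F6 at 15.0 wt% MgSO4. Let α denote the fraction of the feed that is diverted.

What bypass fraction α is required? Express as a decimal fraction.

All 2120×0.106 = 224.72 kg/h of MgSO4 reaches F6, so F6 = 224.72/0.150 = 1498.1 kg/h and vapour = 621.87 kg/h.
The evaporator receives (1−α)·2120 of feed at 0.894 water and removes 0.393 of that water:
0.393×0.894×(1−α)×2120 = 621.87
(1−α) = 621.87/744.85 = 0.8349;  α = 0.1651.

0.165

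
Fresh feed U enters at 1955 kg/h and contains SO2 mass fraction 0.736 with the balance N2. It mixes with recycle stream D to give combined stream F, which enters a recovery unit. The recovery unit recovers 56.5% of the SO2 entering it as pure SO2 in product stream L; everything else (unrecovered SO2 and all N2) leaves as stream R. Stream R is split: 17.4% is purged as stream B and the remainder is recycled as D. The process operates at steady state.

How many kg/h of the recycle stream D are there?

3257 kg/h

N2 enters only via U and leaves only via the purge: 1955×0.264 = 0.174×(N2 in R), and the recovery unit passes all N2, so N2 in F = N2 in R = 2966.2 kg/h.
SO2 in F: m_A = 1955×0.736 + (1−0.174)·(1−0.565)·m_A, so m_A = 1438.9/0.6407 = 2245.8 kg/h.
R = (1−0.565)×2245.8 + 2966.2 = 3943.1 kg/h.
Recycle D = (1−0.174)×3943.1 = 3257 kg/h.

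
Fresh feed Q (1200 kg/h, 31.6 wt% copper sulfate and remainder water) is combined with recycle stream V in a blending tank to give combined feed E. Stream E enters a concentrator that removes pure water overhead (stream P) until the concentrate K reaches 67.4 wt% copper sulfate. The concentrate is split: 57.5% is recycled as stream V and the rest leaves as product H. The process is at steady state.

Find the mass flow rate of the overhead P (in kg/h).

637.4 kg/h

Overall copper sulfate balance (none leaves overhead): copper sulfate in fresh feed = copper sulfate in product, i.e. 1200×0.316 = (1−0.575)·K·0.674.
K = 379.2/(0.674×0.425) = 1323.8 kg/h.
Recycle V = 0.575×1323.8 = 761.18 kg/h.
Combined feed E = 1200 + 761.18 = 1961.2 kg/h.
Overhead P = E − K = 1961.2 − 1323.8 = 637.39 kg/h.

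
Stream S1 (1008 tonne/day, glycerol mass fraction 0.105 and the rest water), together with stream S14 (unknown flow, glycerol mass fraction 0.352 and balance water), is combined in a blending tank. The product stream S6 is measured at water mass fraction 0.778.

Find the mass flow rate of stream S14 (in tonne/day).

Let S14 be the unknown flow. Total out = 1008 + S14.
water balance: 902.16 + 0.648·S14 = 0.778·(1008 + S14)
(0.648 − 0.778)·S14 = 0.778×1008 − 902.16 = -117.94
S14 = -117.94 / -0.130 = 907.2 tonne/day

907.2 tonne/day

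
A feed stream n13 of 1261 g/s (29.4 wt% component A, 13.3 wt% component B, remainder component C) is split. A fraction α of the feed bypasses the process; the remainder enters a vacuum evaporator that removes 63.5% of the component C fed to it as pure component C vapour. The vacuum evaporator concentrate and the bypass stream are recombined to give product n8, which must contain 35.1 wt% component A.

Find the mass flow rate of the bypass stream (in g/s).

698.2 g/s

All 1261×0.294 = 370.73 g/s of component A reaches n8, so n8 = 370.73/0.351 = 1056.2 g/s and vapour = 204.78 g/s.
The evaporator receives (1−α)·1261 of feed at 0.573 component C and removes 0.635 of that component C:
0.635×0.573×(1−α)×1261 = 204.78
(1−α) = 204.78/458.82 = 0.4463;  α = 0.5537.
Bypass flow = 0.5537×1261 = 698.2 g/s.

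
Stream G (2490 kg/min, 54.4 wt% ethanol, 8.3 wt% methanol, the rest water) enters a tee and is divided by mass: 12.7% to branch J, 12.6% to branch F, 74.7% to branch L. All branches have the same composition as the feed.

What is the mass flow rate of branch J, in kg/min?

316.2 kg/min

Branch J flow = 0.127×2490 = 316.23 kg/min.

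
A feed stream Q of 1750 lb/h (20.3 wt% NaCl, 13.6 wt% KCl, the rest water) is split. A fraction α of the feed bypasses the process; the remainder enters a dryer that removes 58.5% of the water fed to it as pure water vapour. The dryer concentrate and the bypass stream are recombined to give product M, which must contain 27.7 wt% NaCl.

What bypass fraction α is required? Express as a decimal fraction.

All 1750×0.203 = 355.25 lb/h of NaCl reaches M, so M = 355.25/0.277 = 1282.5 lb/h and vapour = 467.51 lb/h.
The evaporator receives (1−α)·1750 of feed at 0.661 water and removes 0.585 of that water:
0.585×0.661×(1−α)×1750 = 467.51
(1−α) = 467.51/676.7 = 0.6909;  α = 0.3091.

0.309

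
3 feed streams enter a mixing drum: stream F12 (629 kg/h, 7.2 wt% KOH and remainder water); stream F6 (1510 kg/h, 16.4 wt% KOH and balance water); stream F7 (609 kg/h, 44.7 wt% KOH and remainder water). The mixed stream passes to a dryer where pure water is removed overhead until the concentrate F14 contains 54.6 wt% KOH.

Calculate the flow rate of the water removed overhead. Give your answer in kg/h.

KOH entering = 629×0.072 + 1510×0.164 + 609×0.447 = 565.15 kg/h.
All KOH reports to F14, so F14 = 565.15/0.546 = 1035.1 kg/h.
Total feed = 2748 kg/h; overhead = 2748 − 1035.1 = 1712.9 kg/h.

1713 kg/h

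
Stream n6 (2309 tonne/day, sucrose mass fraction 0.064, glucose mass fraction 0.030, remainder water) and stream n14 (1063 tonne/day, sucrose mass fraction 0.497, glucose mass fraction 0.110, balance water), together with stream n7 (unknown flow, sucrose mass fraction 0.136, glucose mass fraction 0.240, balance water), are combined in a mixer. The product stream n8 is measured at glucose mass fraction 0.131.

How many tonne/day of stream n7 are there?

Let n7 be the unknown flow. Total out = 3372 + n7.
glucose balance: 186.2 + 0.240·n7 = 0.131·(3372 + n7)
(0.240 − 0.131)·n7 = 0.131×3372 − 186.2 = 255.53
n7 = 255.53 / 0.109 = 2344.3 tonne/day

2344 tonne/day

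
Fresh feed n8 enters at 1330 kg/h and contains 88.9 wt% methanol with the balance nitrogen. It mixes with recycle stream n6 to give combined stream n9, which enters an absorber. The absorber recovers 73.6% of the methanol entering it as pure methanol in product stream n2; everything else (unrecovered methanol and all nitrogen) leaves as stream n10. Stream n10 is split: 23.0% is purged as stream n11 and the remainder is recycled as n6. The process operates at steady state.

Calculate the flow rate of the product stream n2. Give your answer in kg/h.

1092 kg/h

methanol in n9: m_A = 1330×0.889 + (1−0.230)·(1−0.736)·m_A, so m_A = 1182.4/0.7967 = 1484 kg/h.
Product n2 = 0.736×1484 = 1092.3 kg/h.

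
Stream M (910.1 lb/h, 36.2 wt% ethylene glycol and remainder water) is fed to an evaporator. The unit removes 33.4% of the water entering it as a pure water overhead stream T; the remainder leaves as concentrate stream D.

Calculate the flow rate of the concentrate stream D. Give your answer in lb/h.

716.2 lb/h

water entering = 910.1×0.638 = 580.64 lb/h; overhead removed = 0.334×580.64 = 193.94 lb/h.
Concentrate = 910.1 − 193.94 = 716.16 lb/h.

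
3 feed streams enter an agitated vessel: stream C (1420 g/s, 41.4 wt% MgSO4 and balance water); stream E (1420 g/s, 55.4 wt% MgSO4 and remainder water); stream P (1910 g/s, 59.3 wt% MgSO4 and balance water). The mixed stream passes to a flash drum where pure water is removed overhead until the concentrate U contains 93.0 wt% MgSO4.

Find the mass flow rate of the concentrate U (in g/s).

2696 g/s

MgSO4 entering = 1420×0.414 + 1420×0.554 + 1910×0.593 = 2507.2 g/s.
All MgSO4 reports to U, so U = 2507.2/0.930 = 2695.9 g/s.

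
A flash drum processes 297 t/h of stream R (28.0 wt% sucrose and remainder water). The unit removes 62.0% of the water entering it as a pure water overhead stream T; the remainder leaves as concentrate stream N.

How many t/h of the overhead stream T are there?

132.6 t/h

water entering = 297×0.720 = 213.84 t/h; overhead removed = 0.620×213.84 = 132.58 t/h.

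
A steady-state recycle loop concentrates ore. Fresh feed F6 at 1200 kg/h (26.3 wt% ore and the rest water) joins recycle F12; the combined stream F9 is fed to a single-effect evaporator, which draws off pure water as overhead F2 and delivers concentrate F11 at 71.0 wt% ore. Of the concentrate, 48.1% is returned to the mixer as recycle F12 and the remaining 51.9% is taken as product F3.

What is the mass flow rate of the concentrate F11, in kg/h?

856.5 kg/h

Overall ore balance (none leaves overhead): ore in fresh feed = ore in product, i.e. 1200×0.263 = (1−0.481)·F11·0.710.
F11 = 315.6/(0.710×0.519) = 856.47 kg/h.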